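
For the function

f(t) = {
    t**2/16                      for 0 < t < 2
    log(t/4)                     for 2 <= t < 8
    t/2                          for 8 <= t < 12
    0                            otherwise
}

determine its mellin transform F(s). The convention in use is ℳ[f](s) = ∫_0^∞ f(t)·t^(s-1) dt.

peel off the common scale on t: t**2/4 on [0, 1); log(t/2) on [1, 4); t on [4, 6)
remove the common scale on t first: t**2 on [0, 1/2); log(t) on [1/2, 2); 2*t on [2, 3)
summing 3 kernel integrals split by 2, 8 yields ℳ[f](s)
∫ t**2/16·t^(s-1) over [0, 2)
the [2, 8) slice contributes ∫ log(t/4)·t^(s-1) dt
∫ t/2·t^(s-1) over [8, 12)

2**s*(-16*2**(2*s)*s**2*(s + 2) - 4*2**(2*s)*(s + 1)*(s + 2) + 4*4**s*s*(s + 1)*(s + 2)*log(2) + 24*6**s*s**2*(s + 2) + s**2*(s + 1) + 4*s*(s + 1)*(s + 2)*log(2) + 4*(s + 1)*(s + 2))/(4*s**2*(s + 1)*(s + 2))
  Re(s) > -2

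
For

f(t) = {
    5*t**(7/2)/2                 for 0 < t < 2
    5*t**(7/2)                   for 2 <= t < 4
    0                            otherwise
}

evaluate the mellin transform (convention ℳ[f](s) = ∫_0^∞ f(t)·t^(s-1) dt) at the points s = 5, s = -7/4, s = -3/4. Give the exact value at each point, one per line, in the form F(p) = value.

F(5) = 1310720/17 - 1280*sqrt(2)/17
F(-7/4) = -20*2**(3/4)/7 + 160*sqrt(2)/7
F(-3/4) = -40*2**(3/4)/11 + 640*sqrt(2)/11

decompose at 2; ℳ[f](s) sums the 2 pieces' integrals
over [0, 2), the kernel integral of 5*t**(7/2)/2 enters the sum
piece [2, 4): integrate 5*t**(7/2) against the kernel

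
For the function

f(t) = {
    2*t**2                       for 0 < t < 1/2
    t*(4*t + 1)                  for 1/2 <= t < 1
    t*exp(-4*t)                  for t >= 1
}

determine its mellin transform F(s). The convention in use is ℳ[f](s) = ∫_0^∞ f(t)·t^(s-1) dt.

(20*2**(2*s)*(s + 1) + 4*2**(2*s) - 4*2**s*(s + 1) - 2*2**s + (s + 1)*(s + 2)*uppergamma(s + 1, 4))/(4*2**(2*s)*(s + 1)*(s + 2))
  Re(s) > -2

strip the shared t-power: 2*t on [0, 1/2); 4*t + 1 on [1/2, 1); exp(-4*t) on [1, ∞)
reversing the common scale on t: t on [0, 1); 2*t + 1 on [1, 2); exp(-2*t) on [2, ∞)
treat the 3 regions marked off by 1/2, 1 separately and sum
between 0 and 1/2 the integrand is 2*t**2·t^(s-1)
over [1/2, 1), the kernel integral of t*(4*t + 1) enters the sum
∫ over [1, ∞) of t*exp(-4*t)·t^(s-1) joins the sum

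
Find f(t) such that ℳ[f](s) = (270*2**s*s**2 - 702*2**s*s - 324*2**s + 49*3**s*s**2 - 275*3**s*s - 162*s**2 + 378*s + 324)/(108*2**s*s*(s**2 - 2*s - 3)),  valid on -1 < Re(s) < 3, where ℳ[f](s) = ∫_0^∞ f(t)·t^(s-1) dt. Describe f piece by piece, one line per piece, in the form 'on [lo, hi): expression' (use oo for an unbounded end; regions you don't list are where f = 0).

on [0, 1/2): t
on [1/2, 1): 2*t + 1
on [1, 3/2): t/2
on [3/2, oo): t**(-3)

the 4 pieces separated at 1/2, 1, 3/2 each add one integral
piece [0, 1/2): integrate t against the kernel
segment 1/2 to 1 holds (2*t + 1); add its integral
segment 1 to 3/2 holds t/2; add its integral
the [3/2, ∞) slice contributes ∫ t**(-3)·t^(s-1) dt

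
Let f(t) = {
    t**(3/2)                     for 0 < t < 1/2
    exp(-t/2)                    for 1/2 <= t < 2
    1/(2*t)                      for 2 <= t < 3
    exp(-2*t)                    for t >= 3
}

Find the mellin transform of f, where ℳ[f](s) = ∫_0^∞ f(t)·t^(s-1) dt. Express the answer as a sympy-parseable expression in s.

(12*24**s*(s - 1)*(2*s + 3)*uppergamma(s, 1/4) - 12*24**s*(s - 1)*(2*s + 3)*uppergamma(s, 1) - 3*24**s*(2*s + 3) + 2*36**s*(2*s + 3) + 12*6**s*(s - 1)*(2*s + 3)*uppergamma(s, 6) + 6*sqrt(2)*6**s*(s - 1))/(12*12**s*(s - 1)*(2*s + 3))
  Re(s) > -3/2

linearity at 1/2, 2, 3 turns ℳ[f](s) into 4 summed integrals
on [0, 1/2) integrate f = t**(3/2) against the kernel
for t in [1/2, 2): the term is ∫ exp(-t/2)·t^(s-1)
between 2 and 3 the integrand is 1/(2*t)·t^(s-1)
between 3 and ∞ the integrand is exp(-2*t)·t^(s-1)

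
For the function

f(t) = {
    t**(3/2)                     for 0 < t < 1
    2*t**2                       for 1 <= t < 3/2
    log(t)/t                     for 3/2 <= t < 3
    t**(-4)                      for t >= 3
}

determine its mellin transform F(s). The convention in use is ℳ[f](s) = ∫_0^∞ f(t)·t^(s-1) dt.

(324*2**s*(s - 4)*(s + 2)*(s**2 - 2*s + 1) - 324*2**s*(s - 4)*(2*s + 3)*(s**2 - 2*s + 1) - 108*3**s*s*(s - 4)*(s + 2)*(2*s + 3)*log(3) + 108*3**s*s*(s - 4)*(s + 2)*(2*s + 3)*log(2) - 108*3**s*(s - 4)*(s + 2)*(2*s + 3)*log(2) + 108*3**s*(s - 4)*(s + 2)*(2*s + 3) + 108*3**s*(s - 4)*(s + 2)*(2*s + 3)*log(3) + 729*3**s*(s - 4)*(2*s + 3)*(s**2 - 2*s + 1) + 54*6**s*s*(s - 4)*(s + 2)*(2*s + 3)*log(3) - 54*6**s*(s - 4)*(s + 2)*(2*s + 3)*log(3) - 54*6**s*(s - 4)*(s + 2)*(2*s + 3) - 2*6**s*(s + 2)*(2*s + 3)*(s**2 - 2*s + 1))/(162*2**s*(s - 4)*(s + 2)*(2*s + 3)*(s**2 - 2*s + 1))
  -3/2 < Re(s) < 4

f breaks at 1, 3/2, 3 into 4 integrals to sum
segment 0 to 1 holds t**(3/2); add its integral
∫ 2*t**2·t^(s-1) over [1, 3/2)
∫ log(t)/t·t^(s-1) over [3/2, 3)
on [3, ∞) integrate f = t**(-4) against the kernel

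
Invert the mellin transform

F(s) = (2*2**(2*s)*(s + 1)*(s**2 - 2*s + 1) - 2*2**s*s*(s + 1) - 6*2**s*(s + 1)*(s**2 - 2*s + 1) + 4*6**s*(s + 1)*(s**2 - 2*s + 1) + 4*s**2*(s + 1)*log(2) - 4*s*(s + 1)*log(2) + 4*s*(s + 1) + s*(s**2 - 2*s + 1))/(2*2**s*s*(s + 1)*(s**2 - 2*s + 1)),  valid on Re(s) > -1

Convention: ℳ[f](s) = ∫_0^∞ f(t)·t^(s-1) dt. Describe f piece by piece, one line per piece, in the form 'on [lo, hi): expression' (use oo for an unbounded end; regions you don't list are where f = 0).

on [0, 1/2): t
on [1/2, 1): log(t)/t
on [1, 2): 3
on [2, 3): 2

cuts at 1/2, 1, 2: linearity sums the 4 kernel integrals
the [0, 1/2) slice contributes ∫ t·t^(s-1) dt
[1/2, 1) adds the kernel integral of log(t)/t
for t in [1, 2): the term is ∫ 3·t^(s-1)
on [2, 3): add ∫ 2·t^(s-1) dt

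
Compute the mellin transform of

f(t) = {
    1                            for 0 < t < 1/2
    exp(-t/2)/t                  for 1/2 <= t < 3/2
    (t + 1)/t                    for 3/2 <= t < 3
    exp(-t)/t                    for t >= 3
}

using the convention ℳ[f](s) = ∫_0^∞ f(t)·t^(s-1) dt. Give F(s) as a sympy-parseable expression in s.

(3*2**(2*s)*s*(s - 1)*uppergamma(s - 1, 1/4) - 3*2**(2*s)*s*(s - 1)*uppergamma(s - 1, 3/4) + 6*2**s*s*(s - 1)*uppergamma(s - 1, 3) + 10*3**s*(1 - s) - 4*3**s + 8*6**s*(s - 1) + 2*6**s + 6*s - 6)/(6*2**s*s*(s - 1))
  Re(s) > 0

peel off the shared t-power: t on [0, 1/2); exp(-t/2) on [1/2, 3/2); t + 1 on [3/2, 3); …
integrate the 4 segments split at 1/2, 3/2, 3, then add the results
between 0 and 1/2 the integrand is 1·t^(s-1)
on [1/2, 3/2): add ∫ exp(-t/2)/t·t^(s-1) dt
on [3/2, 3): add ∫ (t + 1)/t·t^(s-1) dt
segment [3, ∞) carries exp(-t)/t; integrate it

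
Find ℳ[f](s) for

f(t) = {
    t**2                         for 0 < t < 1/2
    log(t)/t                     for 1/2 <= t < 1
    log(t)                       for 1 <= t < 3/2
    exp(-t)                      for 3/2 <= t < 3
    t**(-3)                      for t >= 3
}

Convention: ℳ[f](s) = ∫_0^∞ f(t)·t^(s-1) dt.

slice at 1/2, 1, 3/2, 3, transform all 5 pieces, and sum them
piece [0, 1/2): integrate t**2 against the kernel
the [1/2, 1) slice contributes ∫ log(t)/t·t^(s-1) dt
∫ over [1, 3/2) of log(t)·t^(s-1) joins the sum
the [3/2, 3) slice contributes ∫ exp(-t)·t^(s-1) dt
piece [3, ∞): integrate t**(-3) against the kernel

(108*2**s*s**2*(s - 3)*(s + 2)*(s**2 - 2*s + 1)*uppergamma(s, 3/2) - 108*2**s*s**2*(s - 3)*(s + 2)*(s**2 - 2*s + 1)*uppergamma(s, 3) - 108*2**s*s**2*(s - 3)*(s + 2) + 108*2**s*(s - 3)*(s + 2)*(s**2 - 2*s + 1) - 108*3**s*s*(s - 3)*(s + 2)*(s**2 - 2*s + 1)*log(2) + 108*3**s*s*(s - 3)*(s + 2)*(s**2 - 2*s + 1)*log(3) - 108*3**s*(s - 3)*(s + 2)*(s**2 - 2*s + 1) - 4*6**s*s**2*(s + 2)*(s**2 - 2*s + 1) + 216*s**3*(s - 3)*(s + 2)*log(2) - 216*s**2*(s - 3)*(s + 2)*log(2) + 216*s**2*(s - 3)*(s + 2) + 27*s**2*(s - 3)*(s**2 - 2*s + 1))/(108*2**s*s**2*(s - 3)*(s + 2)*(s**2 - 2*s + 1))
  -2 < Re(s) < 3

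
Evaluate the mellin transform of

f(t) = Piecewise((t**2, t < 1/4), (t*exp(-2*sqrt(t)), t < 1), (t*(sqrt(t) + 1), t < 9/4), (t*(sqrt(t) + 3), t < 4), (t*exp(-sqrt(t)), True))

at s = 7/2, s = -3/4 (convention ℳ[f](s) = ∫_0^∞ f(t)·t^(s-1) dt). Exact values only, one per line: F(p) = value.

F(7/2) = (217009980*E + 267949573*exp(2) + 301364743680)*exp(-2)/506880
F(-3/4) = -4*sqrt(6) - 16/3 - sqrt(2)*sqrt(pi)*erfc(sqrt(2)) + 2*sqrt(pi)*erfc(sqrt(2)) + sqrt(2)*sqrt(pi)*erfc(1) + 443*sqrt(2)/30

reversing the shared t-power: 1 on [0, 1/4); exp(-2*sqrt(t))/t on [1/4, 1); (sqrt(t) + 1)/t on [1, 9/4); …
remove the shared t-power first: t on [0, 1/4); exp(-2*sqrt(t)) on [1/4, 1); sqrt(t) + 1 on [1, 9/4); …
back out the power substitution: t**2 on [0, 1/2); exp(-2*t) on [1/2, 1); t + 1 on [1, 3/2); …
f breaks at 1/4, 1, 9/4, 4 into 5 integrals to sum
for t in [0, 1/4): the term is ∫ t**2·t^(s-1)
segment 1/4 to 1 holds t*exp(-2*sqrt(t)); add its integral
for t in [1, 9/4): the term is ∫ t*(sqrt(t) + 1)·t^(s-1)
segment 9/4 to 4 holds t*(sqrt(t) + 3); add its integral
the [4, ∞) slice contributes ∫ t*exp(-sqrt(t))·t^(s-1) dt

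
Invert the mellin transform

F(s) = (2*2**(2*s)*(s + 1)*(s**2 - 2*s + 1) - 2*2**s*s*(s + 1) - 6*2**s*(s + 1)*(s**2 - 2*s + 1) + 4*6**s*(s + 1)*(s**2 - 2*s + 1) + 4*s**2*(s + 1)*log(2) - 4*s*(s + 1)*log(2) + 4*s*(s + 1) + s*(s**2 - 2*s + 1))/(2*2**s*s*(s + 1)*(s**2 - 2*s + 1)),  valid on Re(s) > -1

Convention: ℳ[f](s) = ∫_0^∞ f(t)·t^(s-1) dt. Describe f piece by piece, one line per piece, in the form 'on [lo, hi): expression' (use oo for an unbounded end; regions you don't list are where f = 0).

treat the 4 regions marked off by 1/2, 1, 2 separately and sum
on [0, 1/2) integrate f = t against the kernel
piece [1/2, 1): integrate log(t)/t against the kernel
for t in [1, 2): the term is ∫ 3·t^(s-1)
[2, 3) adds the kernel integral of 2

on [0, 1/2): t
on [1/2, 1): log(t)/t
on [1, 2): 3
on [2, 3): 2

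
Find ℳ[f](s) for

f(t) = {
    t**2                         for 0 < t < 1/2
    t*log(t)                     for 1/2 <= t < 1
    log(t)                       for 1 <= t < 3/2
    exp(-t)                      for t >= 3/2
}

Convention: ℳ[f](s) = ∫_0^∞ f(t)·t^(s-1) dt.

linearity at 1/2, 1, 3/2 turns ℳ[f](s) into 4 summed integrals
between 0 and 1/2 the integrand is t**2·t^(s-1)
over [1/2, 1), the kernel integral of t*log(t) enters the sum
segment 1 to 3/2 holds log(t); add its integral
on [3/2, ∞): add ∫ exp(-t)·t^(s-1) dt

(4*2**s*s**2*(s + 2)*(s**2 + 2*s + 1)*uppergamma(s, 3/2) - 4*2**s*s**2*(s + 2) + 4*2**s*(s + 2)*(s**2 + 2*s + 1) + 3**s*s*(s + 2)*(-4*log(2) + 4*log(3))*(s**2 + 2*s + 1) - 4*3**s*(s + 2)*(s**2 + 2*s + 1) + s**3*(s + 2)*log(4) + s**2*(s + 2)*log(4) + 2*s**2*(s + 2) + s**2*(s**2 + 2*s + 1))/(4*2**s*s**2*(s + 2)*(s**2 + 2*s + 1))
  Re(s) > -2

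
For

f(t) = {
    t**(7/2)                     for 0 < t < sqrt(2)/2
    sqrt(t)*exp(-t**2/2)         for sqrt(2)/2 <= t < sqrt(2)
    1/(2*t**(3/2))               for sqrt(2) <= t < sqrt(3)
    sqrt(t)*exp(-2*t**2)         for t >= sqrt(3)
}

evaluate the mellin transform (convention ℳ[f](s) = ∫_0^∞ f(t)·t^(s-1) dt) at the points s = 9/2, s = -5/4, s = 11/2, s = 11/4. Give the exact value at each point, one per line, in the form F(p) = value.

the shared t-power comes off first: t**3 on [0, sqrt(2)/2); exp(-t**2/2) on [sqrt(2)/2, sqrt(2)); 1/(2*t**2) on [sqrt(2), sqrt(3)); …
strip the power substitution: t**(3/2) on [0, 1/2); exp(-t/2) on [1/2, 2); 1/(2*t) on [2, 3); …
linearity at sqrt(2)/2, sqrt(2), sqrt(3) turns ℳ[f](s) into 4 summed integrals
∫ over [0, sqrt(2)/2) of t**(7/2)·t^(s-1) joins the sum
segment sqrt(2)/2 to sqrt(2) holds sqrt(t)*exp(-t**2/2); add its integral
for t in [sqrt(2), sqrt(3)): the term is ∫ 1/(2*t**(3/2))·t^(s-1)
for t in [sqrt(3), ∞): the term is ∫ sqrt(t)*exp(-2*t**2)·t^(s-1)

F(9/2) = -5*sqrt(2)*exp(-1) - 3*sqrt(2)*sqrt(pi)*erfc(1)/2 - sqrt(2)/3 + 3*sqrt(2)*sqrt(pi)*erfc(sqrt(6))/64 + 15*sqrt(3)*exp(-6)/16 + 1/128 + sqrt(3)/2 + 3*sqrt(2)*sqrt(pi)*erfc(1/2)/2 + 7*sqrt(2)*exp(-1/4)/4
F(-5/4) = -2**(5/8)*uppergamma(-3/8, 1)/4 - 2*3**(5/8)/99 + 2**(3/8)*uppergamma(-3/8, 6)/2 + 2**(5/8)/22 + 2**(7/8)/9 + 2**(5/8)*uppergamma(-3/8, 1/4)/4
F(11/2) = -20*exp(-1) + sqrt(2)/288 + 25*exp(-6)/8 + 5/8 + 41*exp(-1/4)/4
F(11/4) = -2**(5/8)*uppergamma(13/8, 1) - 2*2**(5/8)/5 + 2**(3/8)*uppergamma(13/8, 6)/8 + 2**(7/8)/100 + 2*3**(5/8)/5 + 2**(5/8)*uppergamma(13/8, 1/4)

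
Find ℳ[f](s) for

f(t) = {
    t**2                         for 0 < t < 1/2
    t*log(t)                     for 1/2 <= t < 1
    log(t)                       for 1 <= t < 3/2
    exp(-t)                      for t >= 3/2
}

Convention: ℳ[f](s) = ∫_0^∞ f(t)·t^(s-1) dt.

(4*2**s*s**2*(s + 2)*(s**2 + 2*s + 1)*uppergamma(s, 3/2) - 4*2**s*s**2*(s + 2) + 4*2**s*(s + 2)*(s**2 + 2*s + 1) + 3**s*s*(s + 2)*(-4*log(2) + 4*log(3))*(s**2 + 2*s + 1) - 4*3**s*(s + 2)*(s**2 + 2*s + 1) + s**3*(s + 2)*log(4) + s**2*(s + 2)*log(4) + 2*s**2*(s + 2) + s**2*(s**2 + 2*s + 1))/(4*2**s*s**2*(s + 2)*(s**2 + 2*s + 1))
  Re(s) > -2

cuts at 1/2, 1, 3/2: linearity sums the 4 kernel integrals
the [0, 1/2) slice contributes ∫ t**2·t^(s-1) dt
∫ t*log(t)·t^(s-1) over [1/2, 1)
piece [1, 3/2): integrate log(t) against the kernel
for t in [3/2, ∞): the term is ∫ exp(-t)·t^(s-1)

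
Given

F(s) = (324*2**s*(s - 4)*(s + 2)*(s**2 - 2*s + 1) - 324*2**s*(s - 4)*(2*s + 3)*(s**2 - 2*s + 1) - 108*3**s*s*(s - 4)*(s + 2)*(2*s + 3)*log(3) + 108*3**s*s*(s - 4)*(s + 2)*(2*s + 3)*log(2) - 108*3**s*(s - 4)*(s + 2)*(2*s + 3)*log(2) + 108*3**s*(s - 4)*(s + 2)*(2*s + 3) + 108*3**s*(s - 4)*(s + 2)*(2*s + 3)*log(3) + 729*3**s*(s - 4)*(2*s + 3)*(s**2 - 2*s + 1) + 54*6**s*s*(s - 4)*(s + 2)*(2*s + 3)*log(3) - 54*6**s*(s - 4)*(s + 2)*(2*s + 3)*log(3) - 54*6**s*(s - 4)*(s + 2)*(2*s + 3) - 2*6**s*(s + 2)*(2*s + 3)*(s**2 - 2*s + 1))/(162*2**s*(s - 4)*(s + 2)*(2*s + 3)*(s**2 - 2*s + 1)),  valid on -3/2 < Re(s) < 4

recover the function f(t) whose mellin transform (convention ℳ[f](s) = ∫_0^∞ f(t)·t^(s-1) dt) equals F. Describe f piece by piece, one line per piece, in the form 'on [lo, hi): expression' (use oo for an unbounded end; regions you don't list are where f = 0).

on [0, 1): t**(3/2)
on [1, 3/2): 2*t**2
on [3/2, 3): log(t)/t
on [3, oo): t**(-4)

integrate the 4 segments split at 1, 3/2, 3, then add the results
∫ over [0, 1) of t**(3/2)·t^(s-1) joins the sum
between 1 and 3/2 the integrand is 2*t**2·t^(s-1)
segment [3/2, 3) carries log(t)/t; integrate it
∫ t**(-4)·t^(s-1) over [3, ∞)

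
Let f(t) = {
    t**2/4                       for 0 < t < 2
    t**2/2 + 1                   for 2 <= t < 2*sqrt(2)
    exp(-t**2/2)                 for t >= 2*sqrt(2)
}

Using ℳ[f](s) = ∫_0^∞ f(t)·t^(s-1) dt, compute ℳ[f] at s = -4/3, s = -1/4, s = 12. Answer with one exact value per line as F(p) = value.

F(-4/3) = -3*2**(2/3)/16 + 2**(1/3)*uppergamma(-2/3, 4)/4 + 21/16
F(-1/4) = -6*2**(5/8)/7 + 2**(7/8)*uppergamma(-1/8, 4)/4 + 12*2**(3/4)/7
F(12) = 164608*exp(-4) + 672768/7

back out the common scale on t: t**2 on [0, 1); 2*t**2 + 1 on [1, sqrt(2)); exp(-2*t**2) on [sqrt(2), ∞)
invert the power substitution to get t on [0, 1); 2*t + 1 on [1, 2); exp(-2*t) on [2, ∞)
the 3 pieces separated at 2, 2*sqrt(2) each add one integral
∫ over [0, 2) of t**2/4·t^(s-1) joins the sum
segment 2 to 2*sqrt(2) holds (t**2/2 + 1); add its integral
segment [2*sqrt(2), ∞) carries exp(-t**2/2); integrate it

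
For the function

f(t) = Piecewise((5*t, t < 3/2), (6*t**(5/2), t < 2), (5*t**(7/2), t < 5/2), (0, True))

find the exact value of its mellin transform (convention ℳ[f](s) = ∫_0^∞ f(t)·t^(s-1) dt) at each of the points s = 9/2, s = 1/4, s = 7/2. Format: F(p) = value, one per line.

summing 3 kernel integrals split by 3/2, 2 yields ℳ[f](s)
between 0 and 3/2 the integrand is 5*t·t^(s-1)
for t in [3/2, 2): the term is ∫ 6*t**(5/2)·t^(s-1)
on [2, 5/2) integrate f = 5*t**(7/2) against the kernel

F(9/2) = 1215*sqrt(6)/352 + 12741027/14336
F(1/4) = 2**(1/4)*(-324*3**(3/4) - 256*sqrt(2) + 396*sqrt(2)*3**(1/4) + 1375*5**(3/4))/132
F(7/2) = 45*sqrt(6)/16 + 355843/896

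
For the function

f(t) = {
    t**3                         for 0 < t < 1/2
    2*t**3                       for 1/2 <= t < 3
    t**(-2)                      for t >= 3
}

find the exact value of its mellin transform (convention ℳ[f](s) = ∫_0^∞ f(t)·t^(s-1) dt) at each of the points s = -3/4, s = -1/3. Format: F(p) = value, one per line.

F(-3/4) = 2**(3/4)*(-33 + 2380*6**(1/4))/594
F(-1/3) = 2**(1/3)*(-189 + 13640*6**(2/3))/4032

back out the shared t-power: t on [0, 1/2); 2*t on [1/2, 3); t**(-4) on [3, ∞)
treat the 3 regions marked off by 1/2, 3 separately and sum
between 0 and 1/2 the integrand is t**3·t^(s-1)
over [1/2, 3), the kernel integral of 2*t**3 enters the sum
∫ t**(-2)·t^(s-1) over [3, ∞)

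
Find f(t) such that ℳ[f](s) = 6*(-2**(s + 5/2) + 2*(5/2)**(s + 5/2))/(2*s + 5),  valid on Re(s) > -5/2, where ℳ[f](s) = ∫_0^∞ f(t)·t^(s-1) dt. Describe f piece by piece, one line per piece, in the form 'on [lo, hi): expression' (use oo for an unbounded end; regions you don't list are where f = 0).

on [0, 2): 3*t**(5/2)
on [2, 5/2): 6*t**(5/2)

decompose at 2; ℳ[f](s) sums the 2 pieces' integrals
on [0, 2) integrate f = 3*t**(5/2) against the kernel
for t in [2, 5/2): the term is ∫ 6*t**(5/2)·t^(s-1)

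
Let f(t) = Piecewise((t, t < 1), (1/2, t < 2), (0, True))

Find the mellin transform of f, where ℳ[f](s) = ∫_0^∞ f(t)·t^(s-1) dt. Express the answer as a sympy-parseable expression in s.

slice at 1, transform all 2 pieces, and sum them
[0, 1) adds the kernel integral of t
segment [1, 2) carries 1/2; integrate it

(2**s*(s + 1) + s - 1)/(2*s*(s + 1))
  Re(s) > -1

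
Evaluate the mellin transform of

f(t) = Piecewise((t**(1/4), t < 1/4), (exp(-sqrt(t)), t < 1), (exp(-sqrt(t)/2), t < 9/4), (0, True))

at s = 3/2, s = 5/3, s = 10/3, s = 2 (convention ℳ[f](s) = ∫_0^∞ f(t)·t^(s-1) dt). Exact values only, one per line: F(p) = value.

peel off the power substitution: sqrt(t) on [0, 1/2); exp(-t) on [1/2, 1); exp(-t/2) on [1, 3/2)
cuts at 1/4, 1: linearity sums the 3 kernel integrals
∫ t**(1/4)·t^(s-1) over [0, 1/4)
on [1/4, 1): add ∫ exp(-sqrt(t))·t^(s-1) dt
over [1, 9/4), the kernel integral of exp(-sqrt(t)/2) enters the sum

F(3/2) = -65*exp(-3/4) - 10*exp(-1) + sqrt(2)/28 + 117*exp(-1/2)/2
F(5/3) = -16*2**(1/3)*uppergamma(10/3, 3/4) - 2*uppergamma(10/3, 1) + 3*2**(1/6)/92 + 2*uppergamma(10/3, 1/2) + 16*2**(1/3)*uppergamma(10/3, 1/2)
F(10/3) = -128*2**(2/3)*uppergamma(20/3, 3/4) - 2*uppergamma(20/3, 1) + 3*2**(5/6)/2752 + 2*uppergamma(20/3, 1/2) + 128*2**(2/3)*uppergamma(20/3, 1/2)
F(2) = -807*exp(-3/4)/2 - 32*exp(-1) + sqrt(2)/72 + 1343*exp(-1/2)/4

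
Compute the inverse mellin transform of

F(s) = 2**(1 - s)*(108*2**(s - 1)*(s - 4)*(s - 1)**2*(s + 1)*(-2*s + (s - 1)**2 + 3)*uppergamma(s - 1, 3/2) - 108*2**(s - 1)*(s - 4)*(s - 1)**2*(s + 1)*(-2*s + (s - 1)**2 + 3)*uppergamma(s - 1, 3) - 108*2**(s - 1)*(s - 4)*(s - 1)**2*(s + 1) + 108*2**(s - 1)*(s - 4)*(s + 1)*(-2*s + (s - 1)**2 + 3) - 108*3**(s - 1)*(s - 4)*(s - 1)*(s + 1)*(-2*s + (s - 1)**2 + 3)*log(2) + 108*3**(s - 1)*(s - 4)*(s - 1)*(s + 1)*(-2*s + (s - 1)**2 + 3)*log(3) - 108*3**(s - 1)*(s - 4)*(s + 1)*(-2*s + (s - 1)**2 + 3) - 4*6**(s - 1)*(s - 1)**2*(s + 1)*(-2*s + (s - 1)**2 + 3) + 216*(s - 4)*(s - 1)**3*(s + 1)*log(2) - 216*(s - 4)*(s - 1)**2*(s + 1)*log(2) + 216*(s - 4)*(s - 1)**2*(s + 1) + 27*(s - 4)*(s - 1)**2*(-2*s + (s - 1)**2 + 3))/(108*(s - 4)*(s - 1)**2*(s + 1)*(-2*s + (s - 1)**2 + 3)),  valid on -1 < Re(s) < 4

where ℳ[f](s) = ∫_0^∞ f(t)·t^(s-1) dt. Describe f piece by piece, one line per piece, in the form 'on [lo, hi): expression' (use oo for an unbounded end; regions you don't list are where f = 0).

on [0, 1/2): t
on [1/2, 1): log(t)/t**2
on [1, 3/2): log(t)/t
on [3/2, 3): exp(-t)/t
on [3, oo): t**(-4)

undo the shared t-power: t**2 on [0, 1/2); log(t)/t on [1/2, 1); log(t) on [1, 3/2); …
slice at 1/2, 1, 3/2, 3, transform all 5 pieces, and sum them
for t in [0, 1/2): the term is ∫ t·t^(s-1)
segment [1/2, 1) carries log(t)/t**2; integrate it
on [1, 3/2) integrate f = log(t)/t against the kernel
for t in [3/2, 3): the term is ∫ exp(-t)/t·t^(s-1)
on [3, ∞): add ∫ t**(-4)·t^(s-1) dt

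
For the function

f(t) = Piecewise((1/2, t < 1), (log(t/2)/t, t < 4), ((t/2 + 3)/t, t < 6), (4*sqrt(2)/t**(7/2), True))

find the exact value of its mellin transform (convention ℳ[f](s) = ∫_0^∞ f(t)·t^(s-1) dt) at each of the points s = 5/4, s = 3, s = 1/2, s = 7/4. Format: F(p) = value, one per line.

F(5/4) = -148*sqrt(2)/5 + 4*2**(1/4)*3**(3/4)/243 + log(2**(4 + 4*sqrt(2))) + 82/5 + 72*6**(1/4)/5
F(3) = 8*sqrt(3)/3 + 17*log(2)/2 + 207/4
F(1/2) = -3*log(2) + sqrt(2)/162 + 4
F(7/4) = -872*sqrt(2)/63 + 4*2**(3/4)*3**(1/4)/63 + 4*log(2)/3 + 130/63 + 8*sqrt(2)*log(2)/3 + 40*6**(3/4)/7

remove the shared t-power first: t/2 on [0, 1); log(t/2) on [1, 4); t/2 + 3 on [4, 6); …
the common scale on t comes off first: t on [0, 1/2); log(t) on [1/2, 2); t + 3 on [2, 3); …
the 4 pieces separated at 1, 4, 6 each add one integral
for t in [0, 1): the term is ∫ 1/2·t^(s-1)
∫ log(t/2)/t·t^(s-1) over [1, 4)
the [4, 6) slice contributes ∫ (t/2 + 3)/t·t^(s-1) dt
on [6, ∞): add ∫ 4*sqrt(2)/t**(7/2)·t^(s-1) dt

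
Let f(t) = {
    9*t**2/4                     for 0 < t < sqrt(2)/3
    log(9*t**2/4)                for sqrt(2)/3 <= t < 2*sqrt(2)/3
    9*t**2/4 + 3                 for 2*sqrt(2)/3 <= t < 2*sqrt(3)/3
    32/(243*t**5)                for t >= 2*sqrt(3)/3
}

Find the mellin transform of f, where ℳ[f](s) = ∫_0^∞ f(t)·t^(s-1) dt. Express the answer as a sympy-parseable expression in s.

(-135*2**s*s**2*(s - 5)/2 + 27*2**s*s*(s/2 + 1)*(s - 5)*log(2) - 81*2**s*s*(s - 5) - 54*2**s*(s/2 + 1)*(s - 5) - sqrt(3)*6**(s/2)*s**2*(s/2 + 1) + 81*6**(s/2)*s**2*(s - 5) + 81*6**(s/2)*s*(s - 5) + 27*s**2*(s - 5)/4 + 27*s*(s/2 + 1)*(s - 5)*log(2) + (s - 5)*(27*s + 54))/(27*2**(s/2)*(3/2)**s*s**2*(s/2 + 1)*(s - 5))
  -2 < Re(s) < 5

the common scale on t comes off first: t**2 on [0, sqrt(2)/2); log(t**2) on [sqrt(2)/2, sqrt(2)); t**2 + 3 on [sqrt(2), sqrt(3)); …
the power substitution comes off first: t on [0, 1/2); log(t) on [1/2, 2); t + 3 on [2, 3); …
the 4 pieces separated at sqrt(2)/3, 2*sqrt(2)/3, 2*sqrt(3)/3 each add one integral
[0, sqrt(2)/3) adds the kernel integral of 9*t**2/4
on [sqrt(2)/3, 2*sqrt(2)/3) integrate f = log(9*t**2/4) against the kernel
over [2*sqrt(2)/3, 2*sqrt(3)/3), the kernel integral of (9*t**2/4 + 3) enters the sum
∫ 32/(243*t**5)·t^(s-1) over [2*sqrt(3)/3, ∞)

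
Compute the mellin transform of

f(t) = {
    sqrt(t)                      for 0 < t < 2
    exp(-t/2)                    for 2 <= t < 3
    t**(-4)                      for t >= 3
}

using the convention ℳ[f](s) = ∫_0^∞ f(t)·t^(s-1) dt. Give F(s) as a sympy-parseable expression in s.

the 3 pieces separated at 2, 3 each add one integral
∫ sqrt(t)·t^(s-1) over [0, 2)
∫ over [2, 3) of exp(-t/2)·t^(s-1) joins the sum
the [3, ∞) slice contributes ∫ t**(-4)·t^(s-1) dt

(2**s*(s - 4)*(2*s + 1)*uppergamma(s, 1) - 2**s*(s - 4)*(2*s + 1)*uppergamma(s, 3/2) + 2*2**(s + 1/2)*(s - 4) - 3**s*(2*s + 1)/81)/((s - 4)*(2*s + 1))
  -1/2 < Re(s) < 4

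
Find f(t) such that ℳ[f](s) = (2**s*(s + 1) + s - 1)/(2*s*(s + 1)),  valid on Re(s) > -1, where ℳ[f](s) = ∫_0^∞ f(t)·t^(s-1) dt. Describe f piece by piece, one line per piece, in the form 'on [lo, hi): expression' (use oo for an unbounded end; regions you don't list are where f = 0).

the 2 pieces separated at 1 each add one integral
segment [0, 1) carries t; integrate it
piece [1, 2): integrate 1/2 against the kernel

on [0, 1): t
on [1, 2): 1/2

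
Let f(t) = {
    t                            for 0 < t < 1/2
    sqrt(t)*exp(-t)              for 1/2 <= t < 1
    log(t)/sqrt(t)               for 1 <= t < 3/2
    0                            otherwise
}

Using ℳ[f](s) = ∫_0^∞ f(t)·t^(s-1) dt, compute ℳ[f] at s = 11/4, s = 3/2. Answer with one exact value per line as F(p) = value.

the shared t-power comes off first: sqrt(t) on [0, 1/2); exp(-t) on [1/2, 1); log(t)/t on [1, 3/2)
the 3 pieces separated at 1/2, 1 each add one integral
segment [0, 1/2) carries t; integrate it
on [1/2, 1): add ∫ sqrt(t)*exp(-t)·t^(s-1) dt
∫ log(t)/sqrt(t)·t^(s-1) over [1, 3/2)

F(11/4) = -uppergamma(13/4, 1) - 2*2**(3/4)*3**(1/4)/9 + 2**(1/4)/60 + 16/81 + log(3**(2**(3/4)*3**(1/4)/2)/2**(2**(3/4)*3**(1/4)/2)) + uppergamma(13/4, 1/2)
F(3/2) = -2*exp(-1) - 1/2 + sqrt(2)/20 + log(205891132094649/1073741824)/20 + 3*exp(-1/2)/2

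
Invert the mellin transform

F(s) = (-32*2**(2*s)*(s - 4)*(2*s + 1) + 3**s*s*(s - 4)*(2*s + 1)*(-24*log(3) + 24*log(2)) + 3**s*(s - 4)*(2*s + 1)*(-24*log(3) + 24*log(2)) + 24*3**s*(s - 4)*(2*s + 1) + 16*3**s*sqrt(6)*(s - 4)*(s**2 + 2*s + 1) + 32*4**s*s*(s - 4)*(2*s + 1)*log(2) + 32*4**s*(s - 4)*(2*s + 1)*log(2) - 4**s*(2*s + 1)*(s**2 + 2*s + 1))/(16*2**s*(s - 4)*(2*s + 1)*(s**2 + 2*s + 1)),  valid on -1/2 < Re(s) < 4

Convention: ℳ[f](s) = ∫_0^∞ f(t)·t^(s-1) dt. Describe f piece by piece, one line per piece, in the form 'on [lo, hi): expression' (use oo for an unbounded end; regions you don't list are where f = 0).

integrate the 3 segments split at 3/2, 2, then add the results
over [0, 3/2), the kernel integral of sqrt(t) enters the sum
on [3/2, 2) integrate f = t*log(t) against the kernel
the [2, ∞) slice contributes ∫ t**(-4)·t^(s-1) dt

on [0, 3/2): sqrt(t)
on [3/2, 2): t*log(t)
on [2, oo): t**(-4)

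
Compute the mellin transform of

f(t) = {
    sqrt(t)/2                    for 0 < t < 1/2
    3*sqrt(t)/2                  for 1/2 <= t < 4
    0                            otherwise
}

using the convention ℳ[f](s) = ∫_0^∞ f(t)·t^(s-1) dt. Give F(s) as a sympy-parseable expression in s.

linearity at 1/2 turns ℳ[f](s) into 2 summed integrals
over [0, 1/2), the kernel integral of sqrt(t)/2 enters the sum
between 1/2 and 4 the integrand is 3*sqrt(t)/2·t^(s-1)

(6*2**(2*s) - 2**(1/2 - s))/(2*s + 1)
  Re(s) > -1/2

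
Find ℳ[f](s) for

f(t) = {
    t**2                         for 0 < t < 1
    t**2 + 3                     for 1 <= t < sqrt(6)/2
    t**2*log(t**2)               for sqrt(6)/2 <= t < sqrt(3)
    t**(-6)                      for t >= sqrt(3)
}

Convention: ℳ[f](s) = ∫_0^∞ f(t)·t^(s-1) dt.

(-81*2**(s/2)*s*(s/2 - 3)*(s**2/4 + s + 1) - 162*2**(s/2)*(s/2 - 3)*(s**2/4 + s + 1) - 81*3**(s/2)*s**2*(s/2 - 3)*(s/2 + 1)*log(3)/4 + 81*3**(s/2)*s**2*(s/2 - 3)*(s/2 + 1)*log(2)/4 - 81*3**(s/2)*s*(s/2 - 3)*(s/2 + 1)*log(3)/2 + 81*3**(s/2)*s*(s/2 - 3)*(s/2 + 1)*log(2)/2 + 81*3**(s/2)*s*(s/2 - 3)*(s/2 + 1)/2 + 243*3**(s/2)*s*(s/2 - 3)*(s**2/4 + s + 1)/2 + 162*3**(s/2)*(s/2 - 3)*(s**2/4 + s + 1) + 81*6**(s/2)*s**2*(s/2 - 3)*(s/2 + 1)*log(3)/2 - 81*6**(s/2)*s*(s/2 - 3)*(s/2 + 1) + 81*6**(s/2)*s*(s/2 - 3)*(s/2 + 1)*log(3) - 6**(s/2)*s*(s/2 + 1)*(s**2/4 + s + 1))/(54*2**(s/2)*s*(s/2 - 3)*(s/2 + 1)*(s**2/4 + s + 1))
  -2 < Re(s) < 6

remove the power substitution first: t on [0, 1); t + 3 on [1, 3/2); t*log(t) on [3/2, 3); …
along the cuts 1, sqrt(6)/2, sqrt(3), ℳ[f](s) splits into 4 integrals
the [0, 1) slice contributes ∫ t**2·t^(s-1) dt
[1, sqrt(6)/2) adds the kernel integral of (t**2 + 3)
segment [sqrt(6)/2, sqrt(3)) carries t**2*log(t**2); integrate it
on [sqrt(3), ∞) integrate f = t**(-6) against the kernel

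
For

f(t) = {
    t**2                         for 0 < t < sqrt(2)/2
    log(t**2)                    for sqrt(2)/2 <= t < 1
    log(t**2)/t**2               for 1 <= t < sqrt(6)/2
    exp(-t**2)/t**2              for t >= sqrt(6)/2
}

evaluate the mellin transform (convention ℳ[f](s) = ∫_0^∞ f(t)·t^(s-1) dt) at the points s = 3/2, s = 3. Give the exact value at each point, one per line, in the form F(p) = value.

strip the power substitution: t on [0, 1/2); log(t) on [1/2, 1); log(t)/t on [1, 3/2); …
invert the shared t-power to get t**2 on [0, 1/2); t*log(t) on [1/2, 1); log(t) on [1, 3/2); …
f breaks at sqrt(2)/2, 1, sqrt(6)/2 into 4 integrals to sum
between 0 and sqrt(2)/2 the integrand is t**2·t^(s-1)
on [sqrt(2)/2, 1): add ∫ log(t**2)·t^(s-1) dt
between 1 and sqrt(6)/2 the integrand is log(t**2)/t**2·t^(s-1)
on [sqrt(6)/2, ∞) integrate f = exp(-t**2)/t**2 against the kernel

F(3/2) = 2**(1/4)*(-672*3**(3/4) + log(2**(84 + 168*3**(3/4))/3**(168*3**(3/4))) + 63*2**(3/4)*uppergamma(-1/4, 3/2) + 130 + 896*2**(3/4))/252
F(3) = -sqrt(6) + sqrt(pi)*erfc(sqrt(6)/2)/2 + 29*sqrt(2)/360 + log(2**(-sqrt(6)/2 + sqrt(2)/12)*3**(sqrt(6)/2)) + 16/9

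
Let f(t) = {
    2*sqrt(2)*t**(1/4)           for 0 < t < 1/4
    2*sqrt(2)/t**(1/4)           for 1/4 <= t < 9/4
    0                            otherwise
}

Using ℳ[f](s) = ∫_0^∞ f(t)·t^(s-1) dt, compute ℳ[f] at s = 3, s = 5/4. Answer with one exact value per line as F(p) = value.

reversing the power substitution: 2*sqrt(2)*sqrt(t) on [0, 1/2); 2*sqrt(2)/sqrt(t) on [1/2, 3/2)
undo the shared t-power: 2*sqrt(2)*t**(3/2) on [0, 1/2); 2*sqrt(2)*sqrt(t) on [1/2, 3/2)
invert the common scale on t to get t**(3/2) on [0, 1); 2*sqrt(t) on [1, 3)
linearity at 1/4 turns ℳ[f](s) into 2 summed integrals
the [0, 1/4) slice contributes ∫ 2*sqrt(2)*t**(1/4)·t^(s-1) dt
between 1/4 and 9/4 the integrand is 2*sqrt(2)/t**(1/4)·t^(s-1)

F(3) = -15/1144 + 243*sqrt(3)/44
F(5/4) = 25*sqrt(2)/6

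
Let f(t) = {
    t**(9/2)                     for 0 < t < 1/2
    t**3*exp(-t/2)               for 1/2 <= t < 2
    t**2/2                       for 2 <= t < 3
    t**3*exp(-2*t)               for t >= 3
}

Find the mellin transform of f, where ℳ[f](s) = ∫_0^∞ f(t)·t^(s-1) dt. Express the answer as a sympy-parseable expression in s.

(8*24**s*(s + 2)*(2*s + 9)*uppergamma(s + 3, 1/4) - 8*24**s*(s + 2)*(2*s + 9)*uppergamma(s + 3, 1) - 2*24**s*(2*s + 9) + 9*6**(2*s)*(2*s + 9)/2 + 6**s*(s + 2)*(2*s + 9)*uppergamma(s + 3, 6)/8 + sqrt(2)*6**s*(s + 2)/16)/(12**s*(s + 2)*(2*s + 9))
  Re(s) > -9/2

undo the shared t-power: t**(7/2) on [0, 1/2); t**2*exp(-t/2) on [1/2, 2); t/2 on [2, 3); …
undo the shared t-power: t**(3/2) on [0, 1/2); exp(-t/2) on [1/2, 2); 1/(2*t) on [2, 3); …
summing 4 kernel integrals split by 1/2, 2, 3 yields ℳ[f](s)
[0, 1/2) adds the kernel integral of t**(9/2)
over [1/2, 2), the kernel integral of t**3*exp(-t/2) enters the sum
for t in [2, 3): the term is ∫ t**2/2·t^(s-1)
∫ t**3*exp(-2*t)·t^(s-1) over [3, ∞)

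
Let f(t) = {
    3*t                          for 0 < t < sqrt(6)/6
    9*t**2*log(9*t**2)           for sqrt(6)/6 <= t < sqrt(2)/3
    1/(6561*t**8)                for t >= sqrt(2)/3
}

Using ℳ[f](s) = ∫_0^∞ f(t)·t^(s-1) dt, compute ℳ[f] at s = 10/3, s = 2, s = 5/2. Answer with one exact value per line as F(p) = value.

F(10/3) = -19*6**(2/3)/6048 + 3*6**(1/3)/1024 + 6**(5/6)/312 + log(2**(6**(1/3)/128 + 6**(2/3)/108)/3**(6**(1/3)/128))
F(2) = -log(3)/16 - 19/864 + sqrt(6)/36 + 25*log(2)/144
F(5/2) = -1327*2**(1/4)*sqrt(3)/96228 + 6**(3/4)/243 + log(2**(6**(3/4)/108 + 8*2**(1/4)*sqrt(3)/243)/3**(6**(3/4)/108)) + 6**(1/4)/42

undo the common scale on t: t on [0, sqrt(6)/2); t**2*log(t**2) on [sqrt(6)/2, sqrt(2)); t**(-8) on [sqrt(2), ∞)
reversing the power substitution: sqrt(t) on [0, 3/2); t*log(t) on [3/2, 2); t**(-4) on [2, ∞)
breakpoints sqrt(6)/6, sqrt(2)/3: one integral from each of the 3 segments
on [0, sqrt(6)/6) integrate f = 3*t against the kernel
[sqrt(6)/6, sqrt(2)/3) adds the kernel integral of 9*t**2*log(9*t**2)
over [sqrt(2)/3, ∞), the kernel integral of 1/(6561*t**8) enters the sum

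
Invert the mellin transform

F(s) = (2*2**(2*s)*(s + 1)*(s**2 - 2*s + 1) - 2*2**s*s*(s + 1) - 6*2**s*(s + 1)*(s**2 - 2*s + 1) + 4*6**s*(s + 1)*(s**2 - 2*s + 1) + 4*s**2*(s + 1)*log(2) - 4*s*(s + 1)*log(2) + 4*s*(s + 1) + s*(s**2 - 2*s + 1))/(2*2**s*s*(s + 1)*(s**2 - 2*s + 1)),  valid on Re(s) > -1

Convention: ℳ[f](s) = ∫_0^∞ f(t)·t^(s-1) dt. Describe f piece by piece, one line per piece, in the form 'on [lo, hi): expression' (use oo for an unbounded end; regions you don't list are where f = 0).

decompose at 1/2, 1, 2; ℳ[f](s) sums the 4 pieces' integrals
for t in [0, 1/2): the term is ∫ t·t^(s-1)
the [1/2, 1) slice contributes ∫ log(t)/t·t^(s-1) dt
over [1, 2), the kernel integral of 3 enters the sum
for t in [2, 3): the term is ∫ 2·t^(s-1)

on [0, 1/2): t
on [1/2, 1): log(t)/t
on [1, 2): 3
on [2, 3): 2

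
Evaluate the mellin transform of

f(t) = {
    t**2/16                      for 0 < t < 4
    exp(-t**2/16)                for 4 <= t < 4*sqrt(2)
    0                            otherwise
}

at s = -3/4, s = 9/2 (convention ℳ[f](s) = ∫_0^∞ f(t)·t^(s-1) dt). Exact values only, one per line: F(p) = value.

F(-3/4) = sqrt(2)*(-5*uppergamma(-3/8, 2) + 5*uppergamma(-3/8, 1) + 8)/40
F(9/2) = -256*uppergamma(9/4, 2) + 1024/13 + 256*uppergamma(9/4, 1)

invert the common scale on t to get t**2/4 on [0, 2); exp(-t**2/4) on [2, 2*sqrt(2))
undo the common scale on t: t**2 on [0, 1); exp(-t**2) on [1, sqrt(2))
invert the power substitution to get t on [0, 1); exp(-t) on [1, 2)
breakpoints 4: one integral from each of the 2 segments
between 0 and 4 the integrand is t**2/16·t^(s-1)
segment [4, 4*sqrt(2)) carries exp(-t**2/16); integrate it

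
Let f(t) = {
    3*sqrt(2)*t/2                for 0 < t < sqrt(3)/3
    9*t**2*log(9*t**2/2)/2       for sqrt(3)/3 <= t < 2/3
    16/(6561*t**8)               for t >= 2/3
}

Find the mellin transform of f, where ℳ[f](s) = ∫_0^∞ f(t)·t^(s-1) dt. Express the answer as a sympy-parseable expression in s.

(32*2**s*s*(s - 8)*(s + 1)*log(2) - 64*2**s*(s - 8)*(s + 1) + 64*2**s*(s - 8)*(s + 1)*log(2) - 2**s*(s + 1)*(s**2 + 4*s + 4) + 3**(s/2)*s*(s - 8)*(s + 1)*(-24*log(3) + 24*log(2)) + 3**(s/2)*(s - 8)*(s + 1)*(-48*log(3) + 48*log(2)) + 48*3**(s/2)*(s - 8)*(s + 1) + 8*3**(s/2)*sqrt(6)*(s - 8)*(s**2 + 4*s + 4))/(16*3**s*(s - 8)*(s + 1)*(s**2 + 4*s + 4))
  -1 < Re(s) < 8

the common scale on t comes off first: sqrt(2)*t on [0, sqrt(3)/2); 2*t**2*log(2*t**2) on [sqrt(3)/2, 1); 1/(16*t**8) on [1, ∞)
invert the power substitution to get sqrt(2)*sqrt(t) on [0, 3/4); 2*t*log(2*t) on [3/4, 1); 1/(16*t**4) on [1, ∞)
invert the common scale on t to get sqrt(t) on [0, 3/2); t*log(t) on [3/2, 2); t**(-4) on [2, ∞)
treat the 3 regions marked off by sqrt(3)/3, 2/3 separately and sum
for t in [0, sqrt(3)/3): the term is ∫ 3*sqrt(2)*t/2·t^(s-1)
the [sqrt(3)/3, 2/3) slice contributes ∫ 9*t**2*log(9*t**2/2)/2·t^(s-1) dt
∫ over [2/3, ∞) of 16/(6561*t**8)·t^(s-1) joins the sum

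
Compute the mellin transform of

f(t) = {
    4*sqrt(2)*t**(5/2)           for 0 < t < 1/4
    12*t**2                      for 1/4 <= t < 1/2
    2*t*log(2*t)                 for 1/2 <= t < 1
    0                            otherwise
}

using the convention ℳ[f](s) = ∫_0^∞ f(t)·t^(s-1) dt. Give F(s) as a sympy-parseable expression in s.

(-8*2**(2*s)*(s + 2)*(2*s + 5) + 12*2**s*(s + 1)**2*(2*s + 5) + 4*2**s*(s + 2)*(2*s + 5) + 8*4**s*(s + 1)*(s + 2)*(2*s + 5)*log(2) + sqrt(2)*(s + 1)**2*(s + 2) - 3*(s + 1)**2*(2*s + 5))/(4*2**(2*s)*(s + 1)**2*(s + 2)*(2*s + 5))
  Re(s) > -5/2

invert the common scale on t to get t**(5/2) on [0, 1/2); 3*t**2 on [1/2, 1); t*log(t) on [1, 2)
strip the shared t-power: t**(3/2) on [0, 1/2); 3*t on [1/2, 1); log(t) on [1, 2)
decompose at 1/4, 1/2; ℳ[f](s) sums the 3 pieces' integrals
the [0, 1/4) slice contributes ∫ 4*sqrt(2)*t**(5/2)·t^(s-1) dt
for t in [1/4, 1/2): the term is ∫ 12*t**2·t^(s-1)
∫ over [1/2, 1) of 2*t*log(2*t)·t^(s-1) joins the sum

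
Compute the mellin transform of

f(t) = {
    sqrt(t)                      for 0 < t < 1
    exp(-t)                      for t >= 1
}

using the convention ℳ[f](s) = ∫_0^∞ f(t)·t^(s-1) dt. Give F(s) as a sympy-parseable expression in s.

((2*s + 1)*uppergamma(s, 1) + 2)/(2*s + 1)
  Re(s) > -1/2

integrate the 2 segments split at 1, then add the results
segment [0, 1) carries sqrt(t); integrate it
∫ exp(-t)·t^(s-1) over [1, ∞)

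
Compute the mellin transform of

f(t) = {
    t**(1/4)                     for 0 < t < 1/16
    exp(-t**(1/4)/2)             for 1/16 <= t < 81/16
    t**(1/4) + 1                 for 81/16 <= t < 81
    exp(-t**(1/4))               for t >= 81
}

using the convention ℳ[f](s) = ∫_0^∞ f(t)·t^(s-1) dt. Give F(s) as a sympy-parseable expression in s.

strip the power substitution: sqrt(t) on [0, 1/4); exp(-sqrt(t)/2) on [1/4, 9/4); sqrt(t) + 1 on [9/4, 9); …
the power substitution comes off first: t on [0, 1/2); exp(-t/2) on [1/2, 3/2); t + 1 on [3/2, 3); …
split f at 1/16, 81/16, 81: ℳ[f](s) collects 4 kernel integrals
[0, 1/16) adds the kernel integral of t**(1/4)
piece [1/16, 81/16): integrate exp(-t**(1/4)/2) against the kernel
∫ (t**(1/4) + 1)·t^(s-1) over [81/16, 81)
piece [81, ∞): integrate exp(-t**(1/4)) against the kernel

(16*1296**s*s + 1296**s + 2**(4*s + 2)*s*(4*s + 1)*uppergamma(4*s, 3) + 2**(8*s + 2)*s*(4*s + 1)*uppergamma(4*s, 1/4) - 2**(8*s + 2)*s*(4*s + 1)*uppergamma(4*s, 3/4) - 10*81**s*s - 81**s + 2*s)/(16**s*s*(4*s + 1))
  Re(s) > -1/4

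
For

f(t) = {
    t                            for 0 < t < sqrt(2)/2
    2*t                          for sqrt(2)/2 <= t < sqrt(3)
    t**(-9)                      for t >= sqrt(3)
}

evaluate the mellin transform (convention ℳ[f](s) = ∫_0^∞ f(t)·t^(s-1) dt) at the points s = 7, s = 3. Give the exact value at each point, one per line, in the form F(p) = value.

F(7) = 7837/384
F(3) = 5759/1296

undo the power substitution: sqrt(t) on [0, 1/2); 2*sqrt(t) on [1/2, 3); t**(-9/2) on [3, ∞)
reversing the shared t-power: 1 on [0, 1/2); 2 on [1/2, 3); t**(-5) on [3, ∞)
peel off the shared t-power: t on [0, 1/2); 2*t on [1/2, 3); t**(-4) on [3, ∞)
decompose at sqrt(2)/2, sqrt(3); ℳ[f](s) sums the 3 pieces' integrals
∫ over [0, sqrt(2)/2) of t·t^(s-1) joins the sum
segment sqrt(2)/2 to sqrt(3) holds 2*t; add its integral
between sqrt(3) and ∞ the integrand is t**(-9)·t^(s-1)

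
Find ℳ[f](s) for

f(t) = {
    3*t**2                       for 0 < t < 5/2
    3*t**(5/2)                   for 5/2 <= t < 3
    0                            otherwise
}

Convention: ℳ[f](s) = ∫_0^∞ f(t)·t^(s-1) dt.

3*(2*3**(s + 5/2)*(s + 2) + (5/2)**(s + 2)*(2*s + 5) - 2*(5/2)**(s + 5/2)*(s + 2))/((s + 2)*(2*s + 5))
  Re(s) > -2

integrate the 2 segments split at 5/2, then add the results
segment 0 to 5/2 holds 3*t**2; add its integral
[5/2, 3) adds the kernel integral of 3*t**(5/2)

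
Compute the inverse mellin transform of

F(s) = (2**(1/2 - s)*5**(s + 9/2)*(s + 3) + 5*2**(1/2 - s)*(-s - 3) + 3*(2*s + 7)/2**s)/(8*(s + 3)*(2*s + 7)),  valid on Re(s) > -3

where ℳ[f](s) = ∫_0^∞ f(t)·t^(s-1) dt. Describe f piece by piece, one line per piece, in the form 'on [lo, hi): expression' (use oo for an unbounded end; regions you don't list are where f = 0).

on [0, 1/2): 3*t**3
on [1/2, 5/2): 5*t**(7/2)

summing 2 kernel integrals split by 1/2 yields ℳ[f](s)
on [0, 1/2) integrate f = 3*t**3 against the kernel
segment [1/2, 5/2) carries 5*t**(7/2); integrate it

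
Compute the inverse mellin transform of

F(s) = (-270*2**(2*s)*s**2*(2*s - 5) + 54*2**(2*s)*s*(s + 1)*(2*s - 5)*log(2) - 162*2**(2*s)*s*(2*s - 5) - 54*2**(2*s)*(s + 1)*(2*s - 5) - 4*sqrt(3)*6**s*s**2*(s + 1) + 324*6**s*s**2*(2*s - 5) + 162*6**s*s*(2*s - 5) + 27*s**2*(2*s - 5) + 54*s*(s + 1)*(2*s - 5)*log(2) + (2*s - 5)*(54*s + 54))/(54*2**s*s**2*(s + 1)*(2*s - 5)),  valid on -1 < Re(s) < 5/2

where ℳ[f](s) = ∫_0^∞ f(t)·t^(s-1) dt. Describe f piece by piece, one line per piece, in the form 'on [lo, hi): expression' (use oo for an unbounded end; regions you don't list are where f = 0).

on [0, 1/2): t
on [1/2, 2): log(t)
on [2, 3): t + 3
on [3, oo): t**(-5/2)

cuts at 1/2, 2, 3: linearity sums the 4 kernel integrals
piece [0, 1/2): integrate t against the kernel
for t in [1/2, 2): the term is ∫ log(t)·t^(s-1)
[2, 3) adds the kernel integral of (t + 3)
∫ t**(-5/2)·t^(s-1) over [3, ∞)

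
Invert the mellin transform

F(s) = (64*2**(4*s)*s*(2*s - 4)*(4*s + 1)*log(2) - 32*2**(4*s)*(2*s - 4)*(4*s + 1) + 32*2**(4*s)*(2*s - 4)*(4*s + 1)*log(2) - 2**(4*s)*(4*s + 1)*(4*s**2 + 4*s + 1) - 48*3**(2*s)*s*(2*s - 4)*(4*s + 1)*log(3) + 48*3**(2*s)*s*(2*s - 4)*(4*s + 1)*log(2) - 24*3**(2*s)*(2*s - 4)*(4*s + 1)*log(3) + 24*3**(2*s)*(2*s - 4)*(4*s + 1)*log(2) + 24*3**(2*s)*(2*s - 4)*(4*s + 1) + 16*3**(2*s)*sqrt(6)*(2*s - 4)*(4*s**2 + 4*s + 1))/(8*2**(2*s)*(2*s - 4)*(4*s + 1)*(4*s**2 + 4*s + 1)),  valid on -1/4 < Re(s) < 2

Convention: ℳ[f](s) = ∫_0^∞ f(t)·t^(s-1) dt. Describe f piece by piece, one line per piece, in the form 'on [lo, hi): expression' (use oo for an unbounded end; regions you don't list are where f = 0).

on [0, 9/4): t**(1/4)
on [9/4, 4): sqrt(t)*log(sqrt(t))
on [4, oo): t**(-2)

invert the power substitution to get sqrt(t) on [0, 3/2); t*log(t) on [3/2, 2); t**(-4) on [2, ∞)
breakpoints 9/4, 4: one integral from each of the 3 segments
segment [0, 9/4) carries t**(1/4); integrate it
on [9/4, 4): add ∫ sqrt(t)*log(sqrt(t))·t^(s-1) dt
∫ over [4, ∞) of t**(-2)·t^(s-1) joins the sum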